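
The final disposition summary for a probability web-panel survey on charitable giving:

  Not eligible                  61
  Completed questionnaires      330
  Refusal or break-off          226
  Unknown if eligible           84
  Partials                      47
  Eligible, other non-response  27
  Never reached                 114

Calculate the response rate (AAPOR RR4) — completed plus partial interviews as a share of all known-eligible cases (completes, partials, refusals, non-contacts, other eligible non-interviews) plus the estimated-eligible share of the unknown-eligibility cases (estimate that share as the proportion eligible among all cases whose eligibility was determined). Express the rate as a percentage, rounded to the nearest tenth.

45.9%

Top → 330 + 47 = 377
Determined eligible → 330 + 47 + 226 + 114 + 27 = 744
e = 744 / (744 + 61) = 744 / 805 = 0.9242
Eligible share of unknowns → 0.9242 × 84 = 77.63
Denom → 744 + 77.63 = 821.63
RR4 = 377 / 821.63 = 0.4588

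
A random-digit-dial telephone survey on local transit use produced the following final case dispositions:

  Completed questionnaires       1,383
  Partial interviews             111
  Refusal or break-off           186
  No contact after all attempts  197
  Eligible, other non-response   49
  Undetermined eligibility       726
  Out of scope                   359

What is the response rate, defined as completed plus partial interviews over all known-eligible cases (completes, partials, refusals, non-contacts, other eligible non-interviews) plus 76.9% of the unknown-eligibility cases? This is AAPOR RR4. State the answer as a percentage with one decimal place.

60.1%

Top = 1383 + 111 = 1494
Eligible (known) = 1383 + 111 + 186 + 197 + 49 = 1926
Estimated eligible among unknowns = 0.7690 × 726 = 558.29
Denominator = 1926 + 558.29 = 2484.29
RR4 = 1494 / 2484.29 = 0.6014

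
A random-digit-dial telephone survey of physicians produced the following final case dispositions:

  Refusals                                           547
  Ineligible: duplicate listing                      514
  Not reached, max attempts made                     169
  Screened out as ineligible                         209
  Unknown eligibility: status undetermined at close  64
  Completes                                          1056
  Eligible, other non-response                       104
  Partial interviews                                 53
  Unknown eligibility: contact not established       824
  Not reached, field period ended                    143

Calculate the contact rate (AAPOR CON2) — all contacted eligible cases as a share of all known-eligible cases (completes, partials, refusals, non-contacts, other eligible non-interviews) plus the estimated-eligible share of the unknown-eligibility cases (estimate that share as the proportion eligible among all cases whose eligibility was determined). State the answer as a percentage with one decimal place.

Non-contacts = 143 + 169 = 312
Unknown eligibility = 824 + 64 = 888
Not eligible = 209 + 514 = 723
Num = 1056 + 53 + 547 + 104 = 1760
Eligible (known) = 1056 + 53 + 547 + 312 + 104 = 2072
e = 2072 / (2072 + 723) = 2072 / 2795 = 0.7413
Estimated eligible among unknowns = 0.7413 × 888 = 658.27
Base = 2072 + 658.27 = 2730.27
CON2 = 1760 / 2730.27 = 0.6446

64.5%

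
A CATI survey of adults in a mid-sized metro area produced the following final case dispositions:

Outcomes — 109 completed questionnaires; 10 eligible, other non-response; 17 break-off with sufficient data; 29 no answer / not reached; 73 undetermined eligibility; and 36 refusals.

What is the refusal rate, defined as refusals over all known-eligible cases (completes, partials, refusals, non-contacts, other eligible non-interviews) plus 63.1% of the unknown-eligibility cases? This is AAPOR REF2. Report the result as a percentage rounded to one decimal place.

Numerator → 36
Eligible (known) → 109 + 17 + 36 + 29 + 10 = 201
Estimated eligible among unknowns → 0.6310 × 73 = 46.06
Denominator → 201 + 46.06 = 247.06
REF2 = 36 / 247.06 = 0.1457

14.6%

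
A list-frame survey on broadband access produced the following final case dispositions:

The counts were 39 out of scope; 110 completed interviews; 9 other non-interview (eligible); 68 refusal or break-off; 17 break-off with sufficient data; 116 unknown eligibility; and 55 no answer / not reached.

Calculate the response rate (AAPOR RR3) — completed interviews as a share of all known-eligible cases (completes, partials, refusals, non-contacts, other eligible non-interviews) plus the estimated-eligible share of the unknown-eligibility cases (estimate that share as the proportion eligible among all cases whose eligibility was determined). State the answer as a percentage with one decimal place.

30.6%

Num: 110
Determined eligible: 110 + 17 + 68 + 55 + 9 = 259
e = 259 / (259 + 39) = 259 / 298 = 0.8691
Eligible share of unknowns: 0.8691 × 116 = 100.82
Base: 259 + 100.82 = 359.82
RR3 = 110 / 359.82 = 0.3057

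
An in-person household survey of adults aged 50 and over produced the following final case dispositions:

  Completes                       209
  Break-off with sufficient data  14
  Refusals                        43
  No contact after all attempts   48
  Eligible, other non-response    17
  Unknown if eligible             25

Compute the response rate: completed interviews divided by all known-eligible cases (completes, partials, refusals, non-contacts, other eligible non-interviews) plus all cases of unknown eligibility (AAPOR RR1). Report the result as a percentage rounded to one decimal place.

58.7%

Num → 209
Denominator → 209 + 14 + 43 + 48 + 17 + 25 = 356
RR1 = 209 / 356 = 0.5871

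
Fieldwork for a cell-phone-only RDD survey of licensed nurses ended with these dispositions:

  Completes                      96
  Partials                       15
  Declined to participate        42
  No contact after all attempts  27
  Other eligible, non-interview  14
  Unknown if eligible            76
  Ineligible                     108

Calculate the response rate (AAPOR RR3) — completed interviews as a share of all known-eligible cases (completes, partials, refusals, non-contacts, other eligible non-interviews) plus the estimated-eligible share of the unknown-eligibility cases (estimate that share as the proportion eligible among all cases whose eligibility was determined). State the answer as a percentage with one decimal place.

39.5%

Top → 96
Eligible (known) → 96 + 15 + 42 + 27 + 14 = 194
e = 194 / (194 + 108) = 194 / 302 = 0.6424
Eligible share of unknowns → 0.6424 × 76 = 48.82
Base → 194 + 48.82 = 242.82
RR3 = 96 / 242.82 = 0.3954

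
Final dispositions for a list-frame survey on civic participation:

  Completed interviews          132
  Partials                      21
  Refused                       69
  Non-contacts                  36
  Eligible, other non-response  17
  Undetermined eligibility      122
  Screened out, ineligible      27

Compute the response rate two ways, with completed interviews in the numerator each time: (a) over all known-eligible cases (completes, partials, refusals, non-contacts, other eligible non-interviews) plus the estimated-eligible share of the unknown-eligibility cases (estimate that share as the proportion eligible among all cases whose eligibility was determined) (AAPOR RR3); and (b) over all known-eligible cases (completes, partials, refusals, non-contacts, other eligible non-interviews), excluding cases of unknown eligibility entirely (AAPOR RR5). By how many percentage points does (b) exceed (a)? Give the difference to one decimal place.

Num → 132
Known eligible → 132 + 21 + 69 + 36 + 17 = 275
e = 275 / (275 + 27) = 275 / 302 = 0.9106
Estimated eligible among unknowns → 0.9106 × 122 = 111.09
Denominator → 275 + 111.09 = 386.09
RR3 = 132 / 386.09 = 0.3419
Denominator → 132 + 21 + 69 + 36 + 17 = 275
RR5 = 132 / 275 = 0.4800
Difference = 48.00 − 34.19 = 13.81 percentage points

13.8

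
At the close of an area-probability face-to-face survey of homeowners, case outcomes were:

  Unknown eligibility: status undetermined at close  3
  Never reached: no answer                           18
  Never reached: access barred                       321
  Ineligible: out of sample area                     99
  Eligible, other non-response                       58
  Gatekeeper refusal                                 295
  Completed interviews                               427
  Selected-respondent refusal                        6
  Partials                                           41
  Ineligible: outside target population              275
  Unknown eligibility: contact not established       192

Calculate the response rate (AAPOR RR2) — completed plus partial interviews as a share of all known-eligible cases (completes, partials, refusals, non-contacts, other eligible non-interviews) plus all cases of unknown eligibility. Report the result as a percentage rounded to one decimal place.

34.4%

Refused = 295 + 6 = 301
No contact after all attempts = 18 + 321 = 339
Unknown if eligible = 192 + 3 = 195
Not eligible = 275 + 99 = 374
Numerator → 427 + 41 = 468
Denominator → 427 + 41 + 301 + 339 + 58 + 195 = 1361
RR2 = 468 / 1361 = 0.3439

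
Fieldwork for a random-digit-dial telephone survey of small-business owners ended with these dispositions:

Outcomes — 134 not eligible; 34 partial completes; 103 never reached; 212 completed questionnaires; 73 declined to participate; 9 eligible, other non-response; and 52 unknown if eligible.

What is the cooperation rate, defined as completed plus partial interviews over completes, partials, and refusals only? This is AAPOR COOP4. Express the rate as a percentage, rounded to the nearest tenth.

77.1%

Numerator → 212 + 34 = 246
Denom → 212 + 34 + 73 = 319
COOP4 = 246 / 319 = 0.7712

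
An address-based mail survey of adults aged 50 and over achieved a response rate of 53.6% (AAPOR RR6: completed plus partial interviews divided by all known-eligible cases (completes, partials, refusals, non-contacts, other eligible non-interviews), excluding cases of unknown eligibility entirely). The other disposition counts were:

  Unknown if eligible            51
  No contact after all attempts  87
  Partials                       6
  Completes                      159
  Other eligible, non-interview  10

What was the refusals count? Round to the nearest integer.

46

Top = 159 + 6 = 165
RR6 = 165 / D = 0.536
D = 165 / 0.536 = 307.8
Other denominator terms total 262
refusals = 307.8 − 262 ≈ 46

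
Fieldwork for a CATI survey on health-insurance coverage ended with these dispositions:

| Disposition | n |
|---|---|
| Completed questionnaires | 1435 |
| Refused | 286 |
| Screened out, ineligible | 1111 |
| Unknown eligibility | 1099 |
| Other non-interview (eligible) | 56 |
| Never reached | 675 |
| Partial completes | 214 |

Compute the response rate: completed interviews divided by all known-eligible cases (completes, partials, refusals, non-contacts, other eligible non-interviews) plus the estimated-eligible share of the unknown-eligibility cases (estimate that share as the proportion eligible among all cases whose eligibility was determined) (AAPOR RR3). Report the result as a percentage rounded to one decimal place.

41.7%

Num = 1435
Eligible (known) = 1435 + 214 + 286 + 675 + 56 = 2666
e = 2666 / (2666 + 1111) = 2666 / 3777 = 0.7059
Estimated eligible among unknowns = 0.7059 × 1099 = 775.78
Base = 2666 + 775.78 = 3441.78
RR3 = 1435 / 3441.78 = 0.4169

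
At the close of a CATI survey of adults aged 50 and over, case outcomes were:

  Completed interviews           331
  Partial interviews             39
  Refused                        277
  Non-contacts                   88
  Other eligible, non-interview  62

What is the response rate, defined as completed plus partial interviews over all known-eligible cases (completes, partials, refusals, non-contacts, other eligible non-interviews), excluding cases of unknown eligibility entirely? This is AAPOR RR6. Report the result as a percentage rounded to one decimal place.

Num → 331 + 39 = 370
Denominator → 331 + 39 + 277 + 88 + 62 = 797
RR6 = 370 / 797 = 0.4642

46.4%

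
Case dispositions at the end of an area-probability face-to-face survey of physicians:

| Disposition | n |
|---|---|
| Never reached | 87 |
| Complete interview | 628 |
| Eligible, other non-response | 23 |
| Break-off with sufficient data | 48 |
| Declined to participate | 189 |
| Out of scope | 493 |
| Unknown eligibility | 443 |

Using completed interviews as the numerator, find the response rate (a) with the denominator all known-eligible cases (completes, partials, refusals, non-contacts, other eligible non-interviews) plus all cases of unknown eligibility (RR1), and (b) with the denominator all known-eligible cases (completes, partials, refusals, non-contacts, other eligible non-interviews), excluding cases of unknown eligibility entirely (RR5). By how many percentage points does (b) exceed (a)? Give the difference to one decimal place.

Numerator → 628
Denominator → 628 + 48 + 189 + 87 + 23 + 443 = 1418
RR1 = 628 / 1418 = 0.4429
Denominator → 628 + 48 + 189 + 87 + 23 = 975
RR5 = 628 / 975 = 0.6441
Difference = 64.41 − 44.29 = 20.12 percentage points

20.1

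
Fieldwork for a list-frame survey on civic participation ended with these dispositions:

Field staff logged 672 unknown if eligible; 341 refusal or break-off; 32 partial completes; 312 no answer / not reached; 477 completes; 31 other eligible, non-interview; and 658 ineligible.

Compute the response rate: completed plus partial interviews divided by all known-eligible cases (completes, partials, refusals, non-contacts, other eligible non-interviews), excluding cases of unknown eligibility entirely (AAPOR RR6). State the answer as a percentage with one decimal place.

42.7%

Numerator: 477 + 32 = 509
Base: 477 + 32 + 341 + 312 + 31 = 1193
RR6 = 509 / 1193 = 0.4267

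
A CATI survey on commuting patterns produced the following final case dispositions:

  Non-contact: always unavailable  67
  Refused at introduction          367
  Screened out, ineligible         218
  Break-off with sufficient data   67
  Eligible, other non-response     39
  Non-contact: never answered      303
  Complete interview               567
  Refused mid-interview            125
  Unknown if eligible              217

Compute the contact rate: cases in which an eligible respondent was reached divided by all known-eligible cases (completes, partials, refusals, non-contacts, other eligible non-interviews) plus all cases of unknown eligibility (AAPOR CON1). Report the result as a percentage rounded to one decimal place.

Refused = 367 + 125 = 492
No answer / not reached = 303 + 67 = 370
Num → 567 + 67 + 492 + 39 = 1165
Base → 567 + 67 + 492 + 370 + 39 + 217 = 1752
CON1 = 1165 / 1752 = 0.6650

66.5%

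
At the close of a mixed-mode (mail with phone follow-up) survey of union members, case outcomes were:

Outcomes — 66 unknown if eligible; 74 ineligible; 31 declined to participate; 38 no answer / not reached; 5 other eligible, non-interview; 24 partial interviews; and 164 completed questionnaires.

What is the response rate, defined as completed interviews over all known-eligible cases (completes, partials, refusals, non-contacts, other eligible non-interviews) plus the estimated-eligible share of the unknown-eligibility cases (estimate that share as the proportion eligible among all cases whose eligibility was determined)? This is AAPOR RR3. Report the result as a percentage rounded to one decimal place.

52.3%

Num: 164
Known eligible: 164 + 24 + 31 + 38 + 5 = 262
e = 262 / (262 + 74) = 262 / 336 = 0.7798
Eligible share of unknowns: 0.7798 × 66 = 51.47
Denom: 262 + 51.47 = 313.47
RR3 = 164 / 313.47 = 0.5232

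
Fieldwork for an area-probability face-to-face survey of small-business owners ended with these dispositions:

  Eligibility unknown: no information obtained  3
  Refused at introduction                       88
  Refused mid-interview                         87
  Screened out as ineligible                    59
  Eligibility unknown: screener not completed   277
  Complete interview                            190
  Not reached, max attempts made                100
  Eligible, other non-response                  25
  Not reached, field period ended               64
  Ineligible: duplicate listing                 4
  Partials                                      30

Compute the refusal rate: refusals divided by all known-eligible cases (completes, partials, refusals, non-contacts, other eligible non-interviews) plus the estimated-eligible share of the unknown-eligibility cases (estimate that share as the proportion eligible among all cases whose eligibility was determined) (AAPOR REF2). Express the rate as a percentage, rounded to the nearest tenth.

Refused = 88 + 87 = 175
No contact after all attempts = 64 + 100 = 164
Unknown eligibility = 277 + 3 = 280
Ineligible = 59 + 4 = 63
Numerator = 175
Eligible (known) = 190 + 30 + 175 + 164 + 25 = 584
e = 584 / (584 + 63) = 584 / 647 = 0.9026
Eligible share of unknowns = 0.9026 × 280 = 252.73
Base = 584 + 252.73 = 836.73
REF2 = 175 / 836.73 = 0.2091

20.9%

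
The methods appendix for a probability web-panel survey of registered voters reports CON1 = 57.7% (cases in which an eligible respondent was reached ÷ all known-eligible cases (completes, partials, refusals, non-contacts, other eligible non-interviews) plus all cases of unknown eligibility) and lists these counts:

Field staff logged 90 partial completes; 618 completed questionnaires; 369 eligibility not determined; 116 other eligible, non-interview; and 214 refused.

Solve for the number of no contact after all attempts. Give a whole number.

Top = 618 + 90 + 214 + 116 = 1038
CON1 = 1038 / D = 0.577
D = 1038 / 0.577 = 1799.0
Remaining denominator categories sum to 1407
no contact after all attempts = 1799.0 − 1407 ≈ 392

392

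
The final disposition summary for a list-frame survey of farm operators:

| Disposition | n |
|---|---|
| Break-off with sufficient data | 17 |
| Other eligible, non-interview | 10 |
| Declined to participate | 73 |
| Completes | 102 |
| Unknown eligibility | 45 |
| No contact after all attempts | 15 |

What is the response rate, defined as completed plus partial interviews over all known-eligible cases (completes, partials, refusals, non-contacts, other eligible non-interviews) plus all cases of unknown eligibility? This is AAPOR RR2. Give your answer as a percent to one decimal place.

Numerator → 102 + 17 = 119
Denom → 102 + 17 + 73 + 15 + 10 + 45 = 262
RR2 = 119 / 262 = 0.4542

45.4%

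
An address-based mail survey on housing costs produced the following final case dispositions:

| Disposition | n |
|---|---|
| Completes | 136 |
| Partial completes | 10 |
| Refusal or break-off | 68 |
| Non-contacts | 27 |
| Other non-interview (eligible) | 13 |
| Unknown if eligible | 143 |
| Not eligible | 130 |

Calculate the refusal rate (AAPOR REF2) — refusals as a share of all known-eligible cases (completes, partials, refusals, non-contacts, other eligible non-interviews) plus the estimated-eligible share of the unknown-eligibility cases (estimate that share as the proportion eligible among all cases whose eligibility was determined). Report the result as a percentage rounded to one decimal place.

Top = 68
Eligible (known) = 136 + 10 + 68 + 27 + 13 = 254
e = 254 / (254 + 130) = 254 / 384 = 0.6615
e × U = 0.6615 × 143 = 94.59
Denominator = 254 + 94.59 = 348.59
REF2 = 68 / 348.59 = 0.1951

19.5%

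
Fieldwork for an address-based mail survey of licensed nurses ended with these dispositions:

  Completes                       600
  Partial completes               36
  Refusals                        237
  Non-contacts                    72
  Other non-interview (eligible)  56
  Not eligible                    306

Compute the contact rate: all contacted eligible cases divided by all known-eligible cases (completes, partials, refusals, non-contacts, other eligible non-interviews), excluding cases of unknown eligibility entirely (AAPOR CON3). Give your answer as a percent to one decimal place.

Top: 600 + 36 + 237 + 56 = 929
Base: 600 + 36 + 237 + 72 + 56 = 1001
CON3 = 929 / 1001 = 0.9281

92.8%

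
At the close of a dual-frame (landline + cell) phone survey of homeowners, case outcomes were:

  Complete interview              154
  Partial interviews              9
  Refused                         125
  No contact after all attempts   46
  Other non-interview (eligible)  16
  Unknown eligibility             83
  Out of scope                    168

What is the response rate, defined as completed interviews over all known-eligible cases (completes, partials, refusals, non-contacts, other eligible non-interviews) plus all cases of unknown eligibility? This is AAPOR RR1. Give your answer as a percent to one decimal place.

Numerator: 154
Base: 154 + 9 + 125 + 46 + 16 + 83 = 433
RR1 = 154 / 433 = 0.3557

35.6%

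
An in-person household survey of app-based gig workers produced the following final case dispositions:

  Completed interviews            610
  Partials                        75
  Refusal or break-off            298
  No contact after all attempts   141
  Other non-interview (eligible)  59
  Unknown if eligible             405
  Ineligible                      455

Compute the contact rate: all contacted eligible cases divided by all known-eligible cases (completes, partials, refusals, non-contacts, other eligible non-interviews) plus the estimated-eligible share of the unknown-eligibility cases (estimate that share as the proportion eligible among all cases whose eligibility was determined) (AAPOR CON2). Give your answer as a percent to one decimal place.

70.6%

Top = 610 + 75 + 298 + 59 = 1042
Eligible (known) = 610 + 75 + 298 + 141 + 59 = 1183
e = 1183 / (1183 + 455) = 1183 / 1638 = 0.7222
Estimated eligible among unknowns = 0.7222 × 405 = 292.49
Denom = 1183 + 292.49 = 1475.49
CON2 = 1042 / 1475.49 = 0.7062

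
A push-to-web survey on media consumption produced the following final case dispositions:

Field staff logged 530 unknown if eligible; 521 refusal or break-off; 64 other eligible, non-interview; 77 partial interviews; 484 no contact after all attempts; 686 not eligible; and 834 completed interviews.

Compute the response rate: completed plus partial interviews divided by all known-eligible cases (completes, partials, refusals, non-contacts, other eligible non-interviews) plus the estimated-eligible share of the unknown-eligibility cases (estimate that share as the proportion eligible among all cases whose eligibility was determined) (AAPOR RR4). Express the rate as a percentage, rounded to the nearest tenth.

38.4%

Numerator: 834 + 77 = 911
Determined eligible: 834 + 77 + 521 + 484 + 64 = 1980
e = 1980 / (1980 + 686) = 1980 / 2666 = 0.7427
Estimated eligible among unknowns: 0.7427 × 530 = 393.63
Denominator: 1980 + 393.63 = 2373.63
RR4 = 911 / 2373.63 = 0.3838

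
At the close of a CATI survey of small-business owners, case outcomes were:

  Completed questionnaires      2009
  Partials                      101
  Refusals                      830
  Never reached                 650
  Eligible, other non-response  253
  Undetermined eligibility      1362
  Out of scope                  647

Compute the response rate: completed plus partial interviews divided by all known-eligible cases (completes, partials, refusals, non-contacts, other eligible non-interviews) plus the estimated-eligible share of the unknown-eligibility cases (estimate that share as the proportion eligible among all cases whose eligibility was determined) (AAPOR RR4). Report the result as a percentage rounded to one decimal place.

Num = 2009 + 101 = 2110
Determined eligible = 2009 + 101 + 830 + 650 + 253 = 3843
e = 3843 / (3843 + 647) = 3843 / 4490 = 0.8559
Estimated eligible among unknowns = 0.8559 × 1362 = 1165.74
Base = 3843 + 1165.74 = 5008.74
RR4 = 2110 / 5008.74 = 0.4213

42.1%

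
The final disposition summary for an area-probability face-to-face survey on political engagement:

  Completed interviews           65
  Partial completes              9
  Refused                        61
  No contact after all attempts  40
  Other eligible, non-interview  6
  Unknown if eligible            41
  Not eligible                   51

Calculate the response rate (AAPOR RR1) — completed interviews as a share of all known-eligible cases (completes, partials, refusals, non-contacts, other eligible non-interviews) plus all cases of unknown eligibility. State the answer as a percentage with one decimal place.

29.3%

Numerator → 65
Denominator → 65 + 9 + 61 + 40 + 6 + 41 = 222
RR1 = 65 / 222 = 0.2928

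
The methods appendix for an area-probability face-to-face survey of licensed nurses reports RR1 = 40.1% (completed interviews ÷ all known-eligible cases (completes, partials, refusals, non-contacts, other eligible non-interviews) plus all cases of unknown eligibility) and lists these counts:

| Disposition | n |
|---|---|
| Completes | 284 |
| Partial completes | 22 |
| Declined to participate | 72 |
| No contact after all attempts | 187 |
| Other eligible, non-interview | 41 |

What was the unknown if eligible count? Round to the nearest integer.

RR1 = 284 / D = 0.401
D = 284 / 0.401 = 708.2
Other denominator terms total 606
unknown if eligible = 708.2 − 606 ≈ 102

102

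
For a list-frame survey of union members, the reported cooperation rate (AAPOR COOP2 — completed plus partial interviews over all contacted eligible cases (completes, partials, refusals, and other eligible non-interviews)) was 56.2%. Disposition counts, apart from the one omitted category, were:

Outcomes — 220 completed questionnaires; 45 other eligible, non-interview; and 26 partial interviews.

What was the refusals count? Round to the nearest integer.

147

Numerator → 220 + 26 = 246
COOP2 = 246 / D = 0.562
D = 246 / 0.562 = 437.7
Remaining denominator categories sum to 291
refusals = 437.7 − 291 ≈ 147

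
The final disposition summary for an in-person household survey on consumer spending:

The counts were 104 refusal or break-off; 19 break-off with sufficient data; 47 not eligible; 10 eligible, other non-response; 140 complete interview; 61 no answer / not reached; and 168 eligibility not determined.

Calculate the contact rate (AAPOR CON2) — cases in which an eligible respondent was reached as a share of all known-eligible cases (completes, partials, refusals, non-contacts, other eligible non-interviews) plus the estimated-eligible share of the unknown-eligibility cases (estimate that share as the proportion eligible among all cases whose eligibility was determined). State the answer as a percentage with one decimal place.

Numerator = 140 + 19 + 104 + 10 = 273
Known eligible = 140 + 19 + 104 + 61 + 10 = 334
e = 334 / (334 + 47) = 334 / 381 = 0.8766
Estimated eligible among unknowns = 0.8766 × 168 = 147.27
Denom = 334 + 147.27 = 481.27
CON2 = 273 / 481.27 = 0.5672

56.7%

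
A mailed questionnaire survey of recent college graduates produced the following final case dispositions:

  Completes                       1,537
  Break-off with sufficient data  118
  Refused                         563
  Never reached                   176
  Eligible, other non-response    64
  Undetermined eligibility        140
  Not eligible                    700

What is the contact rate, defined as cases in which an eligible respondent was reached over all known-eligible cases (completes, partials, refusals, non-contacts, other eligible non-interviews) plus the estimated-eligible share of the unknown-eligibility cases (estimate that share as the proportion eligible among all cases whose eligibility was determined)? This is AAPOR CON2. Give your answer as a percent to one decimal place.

Numerator: 1537 + 118 + 563 + 64 = 2282
Known eligible: 1537 + 118 + 563 + 176 + 64 = 2458
e = 2458 / (2458 + 700) = 2458 / 3158 = 0.7783
Estimated eligible among unknowns: 0.7783 × 140 = 108.96
Base: 2458 + 108.96 = 2566.96
CON2 = 2282 / 2566.96 = 0.8890

88.9%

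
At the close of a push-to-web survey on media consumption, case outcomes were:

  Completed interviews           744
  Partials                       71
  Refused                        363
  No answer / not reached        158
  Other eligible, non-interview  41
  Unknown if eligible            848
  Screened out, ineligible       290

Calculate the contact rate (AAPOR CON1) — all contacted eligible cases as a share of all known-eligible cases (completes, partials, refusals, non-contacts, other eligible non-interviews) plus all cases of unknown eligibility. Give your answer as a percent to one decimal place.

54.8%

Top = 744 + 71 + 363 + 41 = 1219
Denom = 744 + 71 + 363 + 158 + 41 + 848 = 2225
CON1 = 1219 / 2225 = 0.5479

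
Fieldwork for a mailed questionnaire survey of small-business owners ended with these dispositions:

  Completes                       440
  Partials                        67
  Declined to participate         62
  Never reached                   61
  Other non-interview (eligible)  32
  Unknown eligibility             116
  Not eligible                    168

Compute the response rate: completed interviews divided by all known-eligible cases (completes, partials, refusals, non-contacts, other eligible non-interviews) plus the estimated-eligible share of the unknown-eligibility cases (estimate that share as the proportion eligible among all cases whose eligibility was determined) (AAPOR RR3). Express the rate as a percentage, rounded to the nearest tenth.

58.3%

Numerator: 440
Determined eligible: 440 + 67 + 62 + 61 + 32 = 662
e = 662 / (662 + 168) = 662 / 830 = 0.7976
Estimated eligible among unknowns: 0.7976 × 116 = 92.52
Denominator: 662 + 92.52 = 754.52
RR3 = 440 / 754.52 = 0.5832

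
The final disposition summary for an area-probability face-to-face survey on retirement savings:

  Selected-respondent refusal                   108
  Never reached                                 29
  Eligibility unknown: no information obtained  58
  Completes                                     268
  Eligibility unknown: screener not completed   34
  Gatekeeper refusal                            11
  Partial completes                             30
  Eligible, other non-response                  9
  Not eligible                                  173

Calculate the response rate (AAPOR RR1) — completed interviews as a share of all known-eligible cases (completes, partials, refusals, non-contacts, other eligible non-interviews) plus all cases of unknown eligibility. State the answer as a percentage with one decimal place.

49.0%

Declined to participate = 11 + 108 = 119
Unknown if eligible = 34 + 58 = 92
Num = 268
Denominator = 268 + 30 + 119 + 29 + 9 + 92 = 547
RR1 = 268 / 547 = 0.4899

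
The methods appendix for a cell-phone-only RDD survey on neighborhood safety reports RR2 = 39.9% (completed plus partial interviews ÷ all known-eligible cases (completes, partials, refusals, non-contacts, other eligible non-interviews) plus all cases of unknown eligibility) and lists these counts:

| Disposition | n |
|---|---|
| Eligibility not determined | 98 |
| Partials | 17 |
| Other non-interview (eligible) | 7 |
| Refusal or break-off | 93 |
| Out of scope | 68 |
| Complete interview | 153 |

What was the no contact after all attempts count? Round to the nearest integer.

Top → 153 + 17 = 170
RR2 = 170 / D = 0.399
D = 170 / 0.399 = 426.1
Other denominator terms total 368
no contact after all attempts = 426.1 − 368 ≈ 58

58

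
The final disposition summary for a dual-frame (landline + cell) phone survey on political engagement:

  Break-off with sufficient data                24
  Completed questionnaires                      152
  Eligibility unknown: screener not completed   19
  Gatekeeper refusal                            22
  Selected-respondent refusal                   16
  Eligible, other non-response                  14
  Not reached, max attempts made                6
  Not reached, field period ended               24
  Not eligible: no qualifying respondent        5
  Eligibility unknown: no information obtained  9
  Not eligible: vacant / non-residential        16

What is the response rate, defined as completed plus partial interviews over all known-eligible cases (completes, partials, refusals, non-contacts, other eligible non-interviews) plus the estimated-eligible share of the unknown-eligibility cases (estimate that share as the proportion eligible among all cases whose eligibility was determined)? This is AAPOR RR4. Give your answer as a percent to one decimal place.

62.0%

Refusal or break-off = 22 + 16 = 38
No answer / not reached = 24 + 6 = 30
Eligibility not determined = 19 + 9 = 28
Out of scope = 5 + 16 = 21
Numerator = 152 + 24 = 176
Determined eligible = 152 + 24 + 38 + 30 + 14 = 258
e = 258 / (258 + 21) = 258 / 279 = 0.9247
e × U = 0.9247 × 28 = 25.89
Denom = 258 + 25.89 = 283.89
RR4 = 176 / 283.89 = 0.6200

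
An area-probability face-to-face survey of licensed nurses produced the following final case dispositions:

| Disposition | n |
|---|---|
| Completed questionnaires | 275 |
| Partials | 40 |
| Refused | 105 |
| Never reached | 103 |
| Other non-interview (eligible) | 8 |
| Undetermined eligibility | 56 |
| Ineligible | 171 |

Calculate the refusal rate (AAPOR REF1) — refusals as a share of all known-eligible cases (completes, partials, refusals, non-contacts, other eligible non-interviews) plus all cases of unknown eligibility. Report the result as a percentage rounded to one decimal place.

Top: 105
Denom: 275 + 40 + 105 + 103 + 8 + 56 = 587
REF1 = 105 / 587 = 0.1789

17.9%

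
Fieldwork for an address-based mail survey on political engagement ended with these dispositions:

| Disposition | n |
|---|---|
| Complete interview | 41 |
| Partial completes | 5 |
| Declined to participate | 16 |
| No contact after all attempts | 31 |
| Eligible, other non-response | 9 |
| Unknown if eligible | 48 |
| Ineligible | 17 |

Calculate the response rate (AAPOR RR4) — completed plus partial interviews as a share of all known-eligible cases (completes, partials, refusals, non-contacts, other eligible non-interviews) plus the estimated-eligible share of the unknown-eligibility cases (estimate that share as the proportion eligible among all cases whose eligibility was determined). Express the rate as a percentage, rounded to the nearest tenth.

32.1%

Numerator: 41 + 5 = 46
Eligible (known): 41 + 5 + 16 + 31 + 9 = 102
e = 102 / (102 + 17) = 102 / 119 = 0.8571
Estimated eligible among unknowns: 0.8571 × 48 = 41.14
Denominator: 102 + 41.14 = 143.14
RR4 = 46 / 143.14 = 0.3214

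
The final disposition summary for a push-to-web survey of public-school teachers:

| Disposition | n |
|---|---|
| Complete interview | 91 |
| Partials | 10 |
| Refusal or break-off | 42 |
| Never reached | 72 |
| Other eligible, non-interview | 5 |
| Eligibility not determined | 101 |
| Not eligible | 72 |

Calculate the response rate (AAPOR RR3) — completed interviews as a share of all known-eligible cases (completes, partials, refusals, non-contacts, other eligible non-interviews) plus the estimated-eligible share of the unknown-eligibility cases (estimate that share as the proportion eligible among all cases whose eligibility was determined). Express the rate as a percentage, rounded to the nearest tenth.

30.7%

Num → 91
Determined eligible → 91 + 10 + 42 + 72 + 5 = 220
e = 220 / (220 + 72) = 220 / 292 = 0.7534
Estimated eligible among unknowns → 0.7534 × 101 = 76.09
Denom → 220 + 76.09 = 296.09
RR3 = 91 / 296.09 = 0.3073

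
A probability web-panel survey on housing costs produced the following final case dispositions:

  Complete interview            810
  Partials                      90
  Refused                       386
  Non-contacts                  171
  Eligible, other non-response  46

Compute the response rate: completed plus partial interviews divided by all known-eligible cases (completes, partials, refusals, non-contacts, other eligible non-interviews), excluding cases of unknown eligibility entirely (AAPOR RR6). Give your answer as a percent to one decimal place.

Numerator → 810 + 90 = 900
Denom → 810 + 90 + 386 + 171 + 46 = 1503
RR6 = 900 / 1503 = 0.5988

59.9%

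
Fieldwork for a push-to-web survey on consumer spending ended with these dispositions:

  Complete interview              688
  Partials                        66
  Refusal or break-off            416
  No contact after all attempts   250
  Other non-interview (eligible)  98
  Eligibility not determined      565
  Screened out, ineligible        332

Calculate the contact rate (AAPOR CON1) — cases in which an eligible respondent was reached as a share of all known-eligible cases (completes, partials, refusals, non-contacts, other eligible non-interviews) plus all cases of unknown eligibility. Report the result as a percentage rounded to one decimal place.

60.9%

Num → 688 + 66 + 416 + 98 = 1268
Denom → 688 + 66 + 416 + 250 + 98 + 565 = 2083
CON1 = 1268 / 2083 = 0.6087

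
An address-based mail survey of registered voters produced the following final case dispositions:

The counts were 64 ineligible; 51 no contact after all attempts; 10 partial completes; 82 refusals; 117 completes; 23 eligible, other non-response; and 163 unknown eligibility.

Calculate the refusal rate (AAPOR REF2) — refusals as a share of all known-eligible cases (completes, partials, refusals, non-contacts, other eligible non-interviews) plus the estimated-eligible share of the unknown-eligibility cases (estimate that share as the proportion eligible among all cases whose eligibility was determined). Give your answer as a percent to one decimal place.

Numerator = 82
Eligible (known) = 117 + 10 + 82 + 51 + 23 = 283
e = 283 / (283 + 64) = 283 / 347 = 0.8156
Estimated eligible among unknowns = 0.8156 × 163 = 132.94
Denominator = 283 + 132.94 = 415.94
REF2 = 82 / 415.94 = 0.1971

19.7%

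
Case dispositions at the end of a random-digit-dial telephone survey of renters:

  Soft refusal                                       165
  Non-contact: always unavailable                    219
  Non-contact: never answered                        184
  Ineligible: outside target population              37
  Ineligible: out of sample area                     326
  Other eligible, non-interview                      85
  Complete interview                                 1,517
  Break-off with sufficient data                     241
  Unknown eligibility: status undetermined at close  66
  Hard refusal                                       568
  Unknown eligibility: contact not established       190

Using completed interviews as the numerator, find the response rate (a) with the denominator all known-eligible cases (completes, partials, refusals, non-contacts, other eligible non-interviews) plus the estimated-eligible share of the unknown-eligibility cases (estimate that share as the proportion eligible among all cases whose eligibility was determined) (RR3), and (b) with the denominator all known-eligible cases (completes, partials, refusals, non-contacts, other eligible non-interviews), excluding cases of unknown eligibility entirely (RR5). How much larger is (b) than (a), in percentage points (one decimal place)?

3.6

Refusals = 568 + 165 = 733
No contact after all attempts = 184 + 219 = 403
Undetermined eligibility = 190 + 66 = 256
Not eligible = 37 + 326 = 363
Num → 1517
Known eligible → 1517 + 241 + 733 + 403 + 85 = 2979
e = 2979 / (2979 + 363) = 2979 / 3342 = 0.8914
e × U → 0.8914 × 256 = 228.20
Denom → 2979 + 228.20 = 3207.20
RR3 = 1517 / 3207.20 = 0.4730
Denom → 1517 + 241 + 733 + 403 + 85 = 2979
RR5 = 1517 / 2979 = 0.5092
Difference = 50.92 − 47.30 = 3.62 percentage points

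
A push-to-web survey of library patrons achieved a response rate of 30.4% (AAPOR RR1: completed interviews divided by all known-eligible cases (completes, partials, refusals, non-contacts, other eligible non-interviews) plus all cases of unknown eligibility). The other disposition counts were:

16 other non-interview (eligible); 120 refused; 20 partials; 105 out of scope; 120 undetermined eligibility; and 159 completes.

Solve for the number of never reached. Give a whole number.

RR1 = 159 / D = 0.304
D = 159 / 0.304 = 523.0
Rest of base = 435
never reached = 523.0 − 435 ≈ 88

88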